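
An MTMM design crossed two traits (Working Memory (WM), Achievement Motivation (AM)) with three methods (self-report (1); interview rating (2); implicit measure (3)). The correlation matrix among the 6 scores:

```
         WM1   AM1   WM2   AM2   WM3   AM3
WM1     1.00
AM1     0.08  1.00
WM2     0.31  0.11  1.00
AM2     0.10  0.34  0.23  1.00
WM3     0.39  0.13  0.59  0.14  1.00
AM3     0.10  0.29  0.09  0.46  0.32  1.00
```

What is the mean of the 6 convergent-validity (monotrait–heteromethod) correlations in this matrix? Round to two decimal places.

0.40

Convergent values: 0.31, 0.39, 0.59, 0.34, 0.29, 0.46; mean = 2.38/6 = 0.40.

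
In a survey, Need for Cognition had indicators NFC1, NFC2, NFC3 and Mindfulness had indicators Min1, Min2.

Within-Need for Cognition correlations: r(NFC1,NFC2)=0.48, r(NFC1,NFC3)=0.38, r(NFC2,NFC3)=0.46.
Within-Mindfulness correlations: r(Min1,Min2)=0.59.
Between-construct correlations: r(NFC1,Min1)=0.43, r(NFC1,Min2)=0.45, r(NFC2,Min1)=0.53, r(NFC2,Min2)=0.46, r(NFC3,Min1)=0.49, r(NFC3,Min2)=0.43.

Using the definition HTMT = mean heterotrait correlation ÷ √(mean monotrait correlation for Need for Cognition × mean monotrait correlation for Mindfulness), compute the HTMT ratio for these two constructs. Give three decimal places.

0.913

Between-construct mean = 2.79/6 = 0.4650.
Mean within-NFC = 1.32/3 = 0.4400; mean within-Min = 0.59/1 = 0.5900.
Geometric mean = √(0.4400 × 0.5900) = 0.5095.
HTMT = 0.4650 / 0.5095 = 0.913.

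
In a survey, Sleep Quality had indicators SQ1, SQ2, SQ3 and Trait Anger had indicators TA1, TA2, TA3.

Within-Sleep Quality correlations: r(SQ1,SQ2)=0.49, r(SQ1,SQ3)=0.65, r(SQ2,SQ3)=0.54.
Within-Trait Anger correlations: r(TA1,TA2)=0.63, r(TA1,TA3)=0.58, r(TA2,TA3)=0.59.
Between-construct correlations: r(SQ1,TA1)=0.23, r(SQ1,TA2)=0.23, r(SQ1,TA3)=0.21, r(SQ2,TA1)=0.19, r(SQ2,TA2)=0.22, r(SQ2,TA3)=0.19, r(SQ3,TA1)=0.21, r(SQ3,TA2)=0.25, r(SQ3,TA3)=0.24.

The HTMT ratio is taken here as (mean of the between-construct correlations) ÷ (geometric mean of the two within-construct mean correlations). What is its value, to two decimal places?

Mean between = 1.97/9 = 0.2189.
Mean within-SQ = 1.68/3 = 0.5600; mean within-TA = 1.80/3 = 0.6000.
Geometric mean = √(0.5600 × 0.6000) = 0.5797.
HTMT = 0.2189 / 0.5797 = 0.38.

0.38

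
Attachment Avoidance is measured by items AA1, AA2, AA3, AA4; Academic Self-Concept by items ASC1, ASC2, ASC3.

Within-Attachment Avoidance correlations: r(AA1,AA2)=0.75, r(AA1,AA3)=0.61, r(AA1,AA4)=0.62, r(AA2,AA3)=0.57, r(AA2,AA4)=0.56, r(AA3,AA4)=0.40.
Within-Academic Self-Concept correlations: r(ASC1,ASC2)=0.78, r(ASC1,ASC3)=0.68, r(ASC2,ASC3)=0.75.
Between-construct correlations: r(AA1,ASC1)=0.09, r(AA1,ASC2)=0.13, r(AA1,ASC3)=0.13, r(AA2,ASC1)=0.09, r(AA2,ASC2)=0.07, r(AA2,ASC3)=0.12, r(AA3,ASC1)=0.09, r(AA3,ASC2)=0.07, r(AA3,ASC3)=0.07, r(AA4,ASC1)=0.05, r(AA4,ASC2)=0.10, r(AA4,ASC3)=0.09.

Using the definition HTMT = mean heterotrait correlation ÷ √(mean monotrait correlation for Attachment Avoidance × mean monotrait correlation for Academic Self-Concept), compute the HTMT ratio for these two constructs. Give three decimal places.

Mean between = 1.10/12 = 0.0917.
Mean within-AA = 3.51/6 = 0.5850; mean within-ASC = 2.21/3 = 0.7367.
Geometric mean = √(0.5850 × 0.7367) = 0.6565.
HTMT = 0.0917 / 0.6565 = 0.140.

0.140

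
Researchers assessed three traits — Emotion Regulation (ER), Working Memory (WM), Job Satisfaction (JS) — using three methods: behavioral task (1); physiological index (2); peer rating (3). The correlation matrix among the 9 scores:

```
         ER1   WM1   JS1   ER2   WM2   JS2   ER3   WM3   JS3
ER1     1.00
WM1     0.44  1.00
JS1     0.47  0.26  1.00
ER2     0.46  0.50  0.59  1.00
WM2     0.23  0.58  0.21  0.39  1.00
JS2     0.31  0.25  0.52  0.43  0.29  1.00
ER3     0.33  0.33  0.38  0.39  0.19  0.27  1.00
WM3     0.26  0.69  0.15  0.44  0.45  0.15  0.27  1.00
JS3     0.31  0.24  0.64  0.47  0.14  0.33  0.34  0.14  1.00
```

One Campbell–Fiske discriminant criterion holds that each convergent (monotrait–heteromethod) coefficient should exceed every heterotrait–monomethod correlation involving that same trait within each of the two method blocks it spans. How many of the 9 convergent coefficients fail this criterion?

Each convergent coefficient versus the relevant comparison correlations:
ER (methods 1·2): 0.46 vs {0.44, 0.39, 0.47, 0.43} → fail.
ER (methods 1·3): 0.33 vs {0.44, 0.27, 0.47, 0.34} → fail.
ER (methods 2·3): 0.39 vs {0.39, 0.27, 0.43, 0.34} → fail.
WM (methods 1·2): 0.58 vs {0.44, 0.39, 0.26, 0.29} → pass.
WM (methods 1·3): 0.69 vs {0.44, 0.27, 0.26, 0.14} → pass.
WM (methods 2·3): 0.45 vs {0.39, 0.27, 0.29, 0.14} → pass.
JS (methods 1·2): 0.52 vs {0.47, 0.43, 0.26, 0.29} → pass.
JS (methods 1·3): 0.64 vs {0.47, 0.34, 0.26, 0.14} → pass.
JS (methods 2·3): 0.33 vs {0.43, 0.34, 0.29, 0.14} → fail.
4 of 9 fail.

4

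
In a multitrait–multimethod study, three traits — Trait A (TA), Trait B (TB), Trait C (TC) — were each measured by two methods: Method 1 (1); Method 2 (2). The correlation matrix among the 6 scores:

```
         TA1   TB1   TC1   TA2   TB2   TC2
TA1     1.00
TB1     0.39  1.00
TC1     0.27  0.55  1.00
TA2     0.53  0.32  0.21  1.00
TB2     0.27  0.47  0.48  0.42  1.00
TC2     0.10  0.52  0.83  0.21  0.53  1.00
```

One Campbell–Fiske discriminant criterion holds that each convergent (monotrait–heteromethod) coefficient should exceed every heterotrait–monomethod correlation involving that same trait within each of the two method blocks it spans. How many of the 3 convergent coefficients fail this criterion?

1

Convergent coefficients and their comparison sets:
TA (methods 1·2): 0.53 vs {0.39, 0.42, 0.27, 0.21} → pass.
TB (methods 1·2): 0.47 vs {0.39, 0.42, 0.55, 0.53} → fail.
TC (methods 1·2): 0.83 vs {0.27, 0.21, 0.55, 0.53} → pass.
1 of 3 fail.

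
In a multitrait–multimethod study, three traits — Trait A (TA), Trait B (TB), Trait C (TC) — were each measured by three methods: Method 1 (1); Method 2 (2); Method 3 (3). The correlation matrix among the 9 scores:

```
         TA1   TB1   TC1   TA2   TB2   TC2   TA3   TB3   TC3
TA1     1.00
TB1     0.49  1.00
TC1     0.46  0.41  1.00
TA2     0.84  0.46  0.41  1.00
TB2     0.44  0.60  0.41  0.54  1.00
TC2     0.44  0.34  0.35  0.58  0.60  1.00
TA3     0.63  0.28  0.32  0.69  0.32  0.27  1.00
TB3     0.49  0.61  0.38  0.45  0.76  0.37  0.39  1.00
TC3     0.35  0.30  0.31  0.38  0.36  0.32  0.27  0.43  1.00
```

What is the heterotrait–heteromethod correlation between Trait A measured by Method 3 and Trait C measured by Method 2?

0.27

Different traits and methods: r(TA3, TC2) = 0.27.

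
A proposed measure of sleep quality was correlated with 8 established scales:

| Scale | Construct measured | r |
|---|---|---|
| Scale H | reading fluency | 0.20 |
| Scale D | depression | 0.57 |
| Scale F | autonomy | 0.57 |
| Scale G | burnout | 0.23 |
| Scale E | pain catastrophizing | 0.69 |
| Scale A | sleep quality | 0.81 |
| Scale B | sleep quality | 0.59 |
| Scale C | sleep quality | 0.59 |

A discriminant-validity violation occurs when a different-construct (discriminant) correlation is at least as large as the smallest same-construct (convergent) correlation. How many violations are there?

1

Convergent (same construct = sleep quality): Scale A, Scale B, Scale C.
Smallest convergent = 0.59. Discriminant values: 0.20, 0.57, 0.57, 0.23, 0.69; count ≥ 0.59 → 1.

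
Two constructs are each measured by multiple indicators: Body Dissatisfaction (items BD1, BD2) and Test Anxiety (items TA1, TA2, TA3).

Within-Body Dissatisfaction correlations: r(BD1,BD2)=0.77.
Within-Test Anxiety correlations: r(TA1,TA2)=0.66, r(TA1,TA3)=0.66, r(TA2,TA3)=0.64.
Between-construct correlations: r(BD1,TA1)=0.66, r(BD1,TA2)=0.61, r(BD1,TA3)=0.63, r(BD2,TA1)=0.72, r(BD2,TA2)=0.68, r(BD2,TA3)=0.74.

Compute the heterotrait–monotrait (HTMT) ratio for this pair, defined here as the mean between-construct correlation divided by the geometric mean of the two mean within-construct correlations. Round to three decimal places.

Between-construct mean = 4.04/6 = 0.6733.
Mean within-BD = 0.77/1 = 0.7700; mean within-TA = 1.96/3 = 0.6533.
Geometric mean = √(0.7700 × 0.6533) = 0.7093.
HTMT = 0.6733 / 0.7093 = 0.949.

0.949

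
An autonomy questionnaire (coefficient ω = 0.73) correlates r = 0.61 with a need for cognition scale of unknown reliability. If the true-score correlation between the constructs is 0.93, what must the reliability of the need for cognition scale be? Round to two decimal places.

r_true = r_obs / √(r_xx · r_yy) ⇒ 0.93 = 0.61 / √(0.73 · r_yy).
√(0.73 · r_yy) = 0.61 / 0.93 = 0.6559; 0.73 · r_yy = 0.4302; r_yy = 0.4302 / 0.73 ≈ 0.59.

0.59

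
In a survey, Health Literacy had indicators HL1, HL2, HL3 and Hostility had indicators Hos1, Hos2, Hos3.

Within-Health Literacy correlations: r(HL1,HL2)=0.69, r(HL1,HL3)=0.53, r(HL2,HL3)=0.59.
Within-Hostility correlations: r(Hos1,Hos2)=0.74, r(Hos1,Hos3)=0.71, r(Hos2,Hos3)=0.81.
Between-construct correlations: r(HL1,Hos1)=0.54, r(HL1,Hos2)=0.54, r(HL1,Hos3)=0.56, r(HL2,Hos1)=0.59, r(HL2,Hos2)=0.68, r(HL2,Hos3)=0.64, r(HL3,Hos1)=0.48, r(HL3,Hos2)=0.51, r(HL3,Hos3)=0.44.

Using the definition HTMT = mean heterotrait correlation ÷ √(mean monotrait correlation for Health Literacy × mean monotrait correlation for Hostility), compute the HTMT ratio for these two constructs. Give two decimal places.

Mean between = 4.98/9 = 0.5533.
Mean within-HL = 1.81/3 = 0.6033; mean within-Hos = 2.26/3 = 0.7533.
Geometric mean = √(0.6033 × 0.7533) = 0.6741.
HTMT = 0.5533 / 0.6741 = 0.82.

0.82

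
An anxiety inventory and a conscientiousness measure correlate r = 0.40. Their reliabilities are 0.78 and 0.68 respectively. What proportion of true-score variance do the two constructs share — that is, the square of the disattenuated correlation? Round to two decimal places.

0.30

Disattenuated r = 0.40 / √(0.78 × 0.68) = 0.40 / 0.7283 = 0.5492.
Shared true-score variance = 0.5492² = 0.3016 ≈ 0.30.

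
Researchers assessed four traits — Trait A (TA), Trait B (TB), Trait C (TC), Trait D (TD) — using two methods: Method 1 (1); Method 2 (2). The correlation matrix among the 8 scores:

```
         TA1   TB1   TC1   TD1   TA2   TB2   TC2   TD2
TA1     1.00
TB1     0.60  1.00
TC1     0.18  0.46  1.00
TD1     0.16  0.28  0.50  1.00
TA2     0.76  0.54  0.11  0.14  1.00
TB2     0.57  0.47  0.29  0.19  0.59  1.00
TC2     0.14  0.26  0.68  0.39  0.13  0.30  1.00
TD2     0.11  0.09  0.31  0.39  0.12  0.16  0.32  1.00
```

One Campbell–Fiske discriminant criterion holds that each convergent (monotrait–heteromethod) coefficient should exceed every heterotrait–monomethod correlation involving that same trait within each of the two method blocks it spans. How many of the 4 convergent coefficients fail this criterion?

2

Checking each validity diagonal entry against its comparison values:
TA (methods 1·2): 0.76 vs {0.60, 0.59, 0.18, 0.13, 0.16, 0.12} → pass.
TB (methods 1·2): 0.47 vs {0.60, 0.59, 0.46, 0.30, 0.28, 0.16} → fail.
TC (methods 1·2): 0.68 vs {0.18, 0.13, 0.46, 0.30, 0.50, 0.32} → pass.
TD (methods 1·2): 0.39 vs {0.16, 0.12, 0.28, 0.16, 0.50, 0.32} → fail.
2 of 4 fail.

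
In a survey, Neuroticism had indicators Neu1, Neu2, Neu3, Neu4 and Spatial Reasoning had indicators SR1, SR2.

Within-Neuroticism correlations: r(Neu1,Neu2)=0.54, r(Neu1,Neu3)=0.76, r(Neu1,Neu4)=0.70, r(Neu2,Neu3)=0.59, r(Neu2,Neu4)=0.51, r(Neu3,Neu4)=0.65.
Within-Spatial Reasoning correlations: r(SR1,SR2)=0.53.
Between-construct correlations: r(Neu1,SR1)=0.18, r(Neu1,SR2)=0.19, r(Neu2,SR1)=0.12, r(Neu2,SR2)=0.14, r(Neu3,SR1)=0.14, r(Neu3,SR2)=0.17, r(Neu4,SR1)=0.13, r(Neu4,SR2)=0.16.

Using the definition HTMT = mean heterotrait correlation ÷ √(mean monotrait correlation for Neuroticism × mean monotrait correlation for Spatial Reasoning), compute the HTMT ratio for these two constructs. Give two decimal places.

Mean between = 1.23/8 = 0.1538.
Mean within-Neu = 3.75/6 = 0.6250; mean within-SR = 0.53/1 = 0.5300.
Geometric mean = √(0.6250 × 0.5300) = 0.5755.
HTMT = 0.1538 / 0.5755 = 0.27.

0.27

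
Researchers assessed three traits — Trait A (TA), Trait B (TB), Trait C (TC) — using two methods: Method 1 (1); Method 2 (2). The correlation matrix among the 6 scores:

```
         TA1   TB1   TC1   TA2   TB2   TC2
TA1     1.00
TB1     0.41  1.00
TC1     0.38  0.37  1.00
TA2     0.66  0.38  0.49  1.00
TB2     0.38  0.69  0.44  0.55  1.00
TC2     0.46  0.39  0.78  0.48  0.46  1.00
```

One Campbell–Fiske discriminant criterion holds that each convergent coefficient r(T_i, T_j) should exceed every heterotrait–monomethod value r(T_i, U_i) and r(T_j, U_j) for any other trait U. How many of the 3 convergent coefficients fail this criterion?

Checking each validity diagonal entry against its comparison values:
TA (methods 1·2): 0.66 vs {0.41, 0.55, 0.38, 0.48} → pass.
TB (methods 1·2): 0.69 vs {0.41, 0.55, 0.37, 0.46} → pass.
TC (methods 1·2): 0.78 vs {0.38, 0.48, 0.37, 0.46} → pass.
0 of 3 fail.

0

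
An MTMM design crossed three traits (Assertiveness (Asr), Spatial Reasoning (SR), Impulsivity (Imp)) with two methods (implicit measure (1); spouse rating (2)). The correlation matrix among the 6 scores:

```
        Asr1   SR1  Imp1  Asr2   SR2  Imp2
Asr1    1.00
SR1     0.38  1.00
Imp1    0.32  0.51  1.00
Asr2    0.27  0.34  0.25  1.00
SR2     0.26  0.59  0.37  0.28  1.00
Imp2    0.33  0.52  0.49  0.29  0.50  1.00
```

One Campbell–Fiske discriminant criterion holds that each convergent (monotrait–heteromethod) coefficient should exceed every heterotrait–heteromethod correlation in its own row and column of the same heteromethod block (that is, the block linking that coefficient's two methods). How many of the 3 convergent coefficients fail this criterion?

2

Convergent coefficients and their comparison sets:
Asr (methods 1·2): 0.27 vs {0.26, 0.34, 0.33, 0.25} → fail.
SR (methods 1·2): 0.59 vs {0.34, 0.26, 0.52, 0.37} → pass.
Imp (methods 1·2): 0.49 vs {0.25, 0.33, 0.37, 0.52} → fail.
2 of 3 fail.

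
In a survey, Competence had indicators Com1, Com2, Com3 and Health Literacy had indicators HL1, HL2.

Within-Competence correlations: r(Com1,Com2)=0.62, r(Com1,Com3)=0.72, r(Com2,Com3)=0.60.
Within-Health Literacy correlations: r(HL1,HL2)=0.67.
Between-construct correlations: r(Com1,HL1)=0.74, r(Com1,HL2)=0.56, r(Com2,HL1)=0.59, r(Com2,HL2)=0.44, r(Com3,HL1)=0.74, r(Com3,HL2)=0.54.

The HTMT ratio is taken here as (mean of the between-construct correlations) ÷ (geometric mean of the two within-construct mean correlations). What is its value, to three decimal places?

Mean heterotrait r = 3.61/6 = 0.6017.
Mean within-Com = 1.94/3 = 0.6467; mean within-HL = 0.67/1 = 0.6700.
Geometric mean = √(0.6467 × 0.6700) = 0.6582.
HTMT = 0.6017 / 0.6582 = 0.914.

0.914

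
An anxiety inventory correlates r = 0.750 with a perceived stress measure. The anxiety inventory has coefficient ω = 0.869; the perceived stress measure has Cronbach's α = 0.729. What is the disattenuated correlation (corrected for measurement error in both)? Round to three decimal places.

0.942

r_true = r_obs / √(r_xx · r_yy) = 0.750 / √(0.869 × 0.729) = 0.750 / √0.633501 = 0.750 / 0.7959 ≈ 0.942.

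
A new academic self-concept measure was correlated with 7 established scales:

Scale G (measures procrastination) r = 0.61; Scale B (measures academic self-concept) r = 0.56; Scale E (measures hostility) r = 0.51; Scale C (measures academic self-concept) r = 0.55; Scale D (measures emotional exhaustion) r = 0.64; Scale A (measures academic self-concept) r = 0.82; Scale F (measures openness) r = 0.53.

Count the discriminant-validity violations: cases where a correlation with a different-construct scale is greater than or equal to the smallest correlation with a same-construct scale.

Convergent (same construct = academic self-concept): Scale B, Scale C, Scale A.
Smallest convergent = 0.55. Discriminant values: 0.61, 0.51, 0.64, 0.53; count ≥ 0.55 → 2.

2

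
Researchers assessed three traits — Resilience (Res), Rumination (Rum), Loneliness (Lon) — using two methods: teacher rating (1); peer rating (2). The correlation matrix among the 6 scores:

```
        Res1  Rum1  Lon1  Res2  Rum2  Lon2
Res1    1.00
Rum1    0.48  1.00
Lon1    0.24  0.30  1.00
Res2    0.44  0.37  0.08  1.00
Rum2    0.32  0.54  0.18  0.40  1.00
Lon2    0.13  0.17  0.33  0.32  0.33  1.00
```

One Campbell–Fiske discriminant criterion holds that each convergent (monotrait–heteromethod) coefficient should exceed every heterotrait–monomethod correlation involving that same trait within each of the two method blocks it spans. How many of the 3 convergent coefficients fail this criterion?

Convergent coefficients and their comparison sets:
Res (methods 1·2): 0.44 vs {0.48, 0.40, 0.24, 0.32} → fail.
Rum (methods 1·2): 0.54 vs {0.48, 0.40, 0.30, 0.33} → pass.
Lon (methods 1·2): 0.33 vs {0.24, 0.32, 0.30, 0.33} → fail.
2 of 3 fail.

2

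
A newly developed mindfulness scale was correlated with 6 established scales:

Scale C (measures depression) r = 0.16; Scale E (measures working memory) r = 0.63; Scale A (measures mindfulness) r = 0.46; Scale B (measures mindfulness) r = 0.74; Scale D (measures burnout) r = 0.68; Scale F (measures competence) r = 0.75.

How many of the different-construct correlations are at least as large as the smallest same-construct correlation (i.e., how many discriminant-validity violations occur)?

3

Convergent (same construct = mindfulness): Scale A, Scale B.
Smallest convergent = 0.46. Discriminant values: 0.16, 0.63, 0.68, 0.75; count ≥ 0.46 → 3.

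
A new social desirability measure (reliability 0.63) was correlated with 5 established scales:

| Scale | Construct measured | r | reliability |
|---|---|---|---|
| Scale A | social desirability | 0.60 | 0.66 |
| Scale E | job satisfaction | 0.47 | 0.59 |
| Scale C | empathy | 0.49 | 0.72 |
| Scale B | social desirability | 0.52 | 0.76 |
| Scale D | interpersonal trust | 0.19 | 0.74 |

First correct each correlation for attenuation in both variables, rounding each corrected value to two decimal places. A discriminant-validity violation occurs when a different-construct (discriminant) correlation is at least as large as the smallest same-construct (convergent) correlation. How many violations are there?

1

Disattenuated r (r / √(r_scale · r_new)):
  Scale A (conv): 0.60 / √(0.66·0.63) = 0.93
  Scale E (disc): 0.47 / √(0.59·0.63) = 0.77
  Scale C (disc): 0.49 / √(0.72·0.63) = 0.73
  Scale B (conv): 0.52 / √(0.76·0.63) = 0.75
  Scale D (disc): 0.19 / √(0.74·0.63) = 0.28
Smallest convergent = 0.75. Discriminant values: 0.77, 0.73, 0.28; count ≥ 0.75 → 1.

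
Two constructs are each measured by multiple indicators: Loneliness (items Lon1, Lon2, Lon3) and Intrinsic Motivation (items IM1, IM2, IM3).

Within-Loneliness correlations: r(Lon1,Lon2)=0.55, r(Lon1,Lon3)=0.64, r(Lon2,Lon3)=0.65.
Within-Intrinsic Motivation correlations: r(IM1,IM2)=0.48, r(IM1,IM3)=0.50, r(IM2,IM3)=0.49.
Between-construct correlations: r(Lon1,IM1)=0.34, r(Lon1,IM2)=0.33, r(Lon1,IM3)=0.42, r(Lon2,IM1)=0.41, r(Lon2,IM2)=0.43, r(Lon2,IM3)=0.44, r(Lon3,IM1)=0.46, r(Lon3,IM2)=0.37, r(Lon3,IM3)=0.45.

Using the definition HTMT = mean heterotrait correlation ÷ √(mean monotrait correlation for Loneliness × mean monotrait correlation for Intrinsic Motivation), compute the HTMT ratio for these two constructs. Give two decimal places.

0.74

Mean heterotrait r = 3.65/9 = 0.4056.
Mean within-Lon = 1.84/3 = 0.6133; mean within-IM = 1.47/3 = 0.4900.
Geometric mean = √(0.6133 × 0.4900) = 0.5482.
HTMT = 0.4056 / 0.5482 = 0.74.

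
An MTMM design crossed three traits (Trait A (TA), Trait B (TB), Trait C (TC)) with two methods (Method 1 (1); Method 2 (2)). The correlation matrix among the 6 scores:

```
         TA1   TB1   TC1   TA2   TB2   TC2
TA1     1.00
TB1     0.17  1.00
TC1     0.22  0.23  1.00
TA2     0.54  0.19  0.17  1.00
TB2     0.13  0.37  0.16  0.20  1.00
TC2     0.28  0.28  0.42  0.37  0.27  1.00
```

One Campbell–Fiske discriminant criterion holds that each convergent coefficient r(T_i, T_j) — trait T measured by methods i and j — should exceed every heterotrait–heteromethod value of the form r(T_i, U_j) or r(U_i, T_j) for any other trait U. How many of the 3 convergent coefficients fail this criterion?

0

Each convergent coefficient versus the relevant comparison correlations:
TA (methods 1·2): 0.54 vs {0.13, 0.19, 0.28, 0.17} → pass.
TB (methods 1·2): 0.37 vs {0.19, 0.13, 0.28, 0.16} → pass.
TC (methods 1·2): 0.42 vs {0.17, 0.28, 0.16, 0.28} → pass.
0 of 3 fail.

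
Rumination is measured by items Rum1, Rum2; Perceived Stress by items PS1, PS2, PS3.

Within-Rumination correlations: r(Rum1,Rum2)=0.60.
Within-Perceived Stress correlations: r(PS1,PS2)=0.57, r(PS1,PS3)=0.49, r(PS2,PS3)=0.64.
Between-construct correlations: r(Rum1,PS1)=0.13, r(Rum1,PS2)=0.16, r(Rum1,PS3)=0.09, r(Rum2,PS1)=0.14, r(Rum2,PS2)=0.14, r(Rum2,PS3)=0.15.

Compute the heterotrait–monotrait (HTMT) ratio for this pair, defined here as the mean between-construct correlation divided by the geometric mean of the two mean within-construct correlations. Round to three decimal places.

0.232

Mean between = 0.81/6 = 0.1350.
Mean within-Rum = 0.60/1 = 0.6000; mean within-PS = 1.70/3 = 0.5667.
Geometric mean = √(0.6000 × 0.5667) = 0.5831.
HTMT = 0.1350 / 0.5831 = 0.232.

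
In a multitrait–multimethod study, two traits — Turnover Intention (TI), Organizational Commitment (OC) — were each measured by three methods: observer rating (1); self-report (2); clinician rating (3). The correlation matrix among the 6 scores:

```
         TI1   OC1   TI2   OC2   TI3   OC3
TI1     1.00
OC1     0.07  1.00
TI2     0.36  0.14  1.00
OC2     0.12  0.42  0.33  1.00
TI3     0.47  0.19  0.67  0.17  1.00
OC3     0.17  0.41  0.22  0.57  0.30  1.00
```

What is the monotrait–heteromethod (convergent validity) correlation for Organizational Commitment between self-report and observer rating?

0.42

Same trait (OC), different methods: r(OC2, OC1) = 0.42.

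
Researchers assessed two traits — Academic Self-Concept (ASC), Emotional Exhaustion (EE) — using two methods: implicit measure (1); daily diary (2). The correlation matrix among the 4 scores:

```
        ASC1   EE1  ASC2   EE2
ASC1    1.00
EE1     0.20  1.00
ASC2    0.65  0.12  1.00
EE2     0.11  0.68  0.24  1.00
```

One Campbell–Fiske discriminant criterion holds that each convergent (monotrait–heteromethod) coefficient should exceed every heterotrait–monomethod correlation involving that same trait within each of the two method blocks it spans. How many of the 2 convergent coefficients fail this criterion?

Convergent coefficients and their comparison sets:
ASC (methods 1·2): 0.65 vs {0.20, 0.24} → pass.
EE (methods 1·2): 0.68 vs {0.20, 0.24} → pass.
0 of 2 fail.

0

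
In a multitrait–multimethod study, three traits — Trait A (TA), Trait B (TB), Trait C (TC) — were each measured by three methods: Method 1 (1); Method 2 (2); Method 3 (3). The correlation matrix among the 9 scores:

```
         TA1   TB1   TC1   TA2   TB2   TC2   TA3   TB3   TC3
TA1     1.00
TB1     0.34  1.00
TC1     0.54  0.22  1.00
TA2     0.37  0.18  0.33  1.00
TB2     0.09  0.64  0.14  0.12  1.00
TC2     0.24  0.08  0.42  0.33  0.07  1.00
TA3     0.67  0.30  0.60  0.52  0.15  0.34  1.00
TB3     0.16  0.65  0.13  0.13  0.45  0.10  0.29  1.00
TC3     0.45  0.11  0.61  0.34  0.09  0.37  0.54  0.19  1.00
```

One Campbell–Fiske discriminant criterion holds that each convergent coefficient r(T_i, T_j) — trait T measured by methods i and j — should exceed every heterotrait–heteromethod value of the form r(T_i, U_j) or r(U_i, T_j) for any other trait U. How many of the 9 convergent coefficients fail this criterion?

Each convergent coefficient versus the relevant comparison correlations:
TA (methods 1·2): 0.37 vs {0.09, 0.18, 0.24, 0.33} → pass.
TA (methods 1·3): 0.67 vs {0.16, 0.30, 0.45, 0.60} → pass.
TA (methods 2·3): 0.52 vs {0.13, 0.15, 0.34, 0.34} → pass.
TB (methods 1·2): 0.64 vs {0.18, 0.09, 0.08, 0.14} → pass.
TB (methods 1·3): 0.65 vs {0.30, 0.16, 0.11, 0.13} → pass.
TB (methods 2·3): 0.45 vs {0.15, 0.13, 0.09, 0.10} → pass.
TC (methods 1·2): 0.42 vs {0.33, 0.24, 0.14, 0.08} → pass.
TC (methods 1·3): 0.61 vs {0.60, 0.45, 0.13, 0.11} → pass.
TC (methods 2·3): 0.37 vs {0.34, 0.34, 0.10, 0.09} → pass.
0 of 9 fail.

0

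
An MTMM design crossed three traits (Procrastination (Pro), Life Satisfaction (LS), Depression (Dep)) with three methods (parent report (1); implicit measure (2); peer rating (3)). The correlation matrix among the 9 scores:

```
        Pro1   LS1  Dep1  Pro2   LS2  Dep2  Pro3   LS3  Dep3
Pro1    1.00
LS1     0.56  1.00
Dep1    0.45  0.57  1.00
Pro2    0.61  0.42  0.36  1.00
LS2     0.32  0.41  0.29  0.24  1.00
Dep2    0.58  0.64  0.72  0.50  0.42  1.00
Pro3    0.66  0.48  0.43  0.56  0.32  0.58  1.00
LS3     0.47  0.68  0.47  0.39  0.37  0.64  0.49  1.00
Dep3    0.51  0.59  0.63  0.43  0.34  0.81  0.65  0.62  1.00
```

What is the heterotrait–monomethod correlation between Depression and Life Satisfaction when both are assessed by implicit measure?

0.42

Different traits, same method: r(Dep2, LS2) = 0.42.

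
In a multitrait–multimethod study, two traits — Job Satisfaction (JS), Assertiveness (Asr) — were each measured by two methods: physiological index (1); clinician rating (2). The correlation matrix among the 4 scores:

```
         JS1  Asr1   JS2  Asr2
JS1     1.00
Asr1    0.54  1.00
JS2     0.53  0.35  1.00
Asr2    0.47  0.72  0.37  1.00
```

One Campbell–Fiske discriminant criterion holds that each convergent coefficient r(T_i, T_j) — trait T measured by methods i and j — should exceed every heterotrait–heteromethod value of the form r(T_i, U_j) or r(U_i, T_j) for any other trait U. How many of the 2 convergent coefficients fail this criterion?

0

Checking each validity diagonal entry against its comparison values:
JS (methods 1·2): 0.53 vs {0.47, 0.35} → pass.
Asr (methods 1·2): 0.72 vs {0.35, 0.47} → pass.
0 of 2 fail.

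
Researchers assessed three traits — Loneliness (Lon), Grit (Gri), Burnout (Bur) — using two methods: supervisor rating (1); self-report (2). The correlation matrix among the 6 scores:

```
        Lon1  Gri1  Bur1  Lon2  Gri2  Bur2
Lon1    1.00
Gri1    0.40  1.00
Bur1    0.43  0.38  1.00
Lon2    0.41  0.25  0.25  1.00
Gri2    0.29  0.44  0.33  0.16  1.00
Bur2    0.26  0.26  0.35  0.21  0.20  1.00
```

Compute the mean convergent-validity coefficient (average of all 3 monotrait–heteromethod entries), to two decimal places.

Convergent values: 0.41, 0.44, 0.35; mean = 1.20/3 = 0.40.

0.40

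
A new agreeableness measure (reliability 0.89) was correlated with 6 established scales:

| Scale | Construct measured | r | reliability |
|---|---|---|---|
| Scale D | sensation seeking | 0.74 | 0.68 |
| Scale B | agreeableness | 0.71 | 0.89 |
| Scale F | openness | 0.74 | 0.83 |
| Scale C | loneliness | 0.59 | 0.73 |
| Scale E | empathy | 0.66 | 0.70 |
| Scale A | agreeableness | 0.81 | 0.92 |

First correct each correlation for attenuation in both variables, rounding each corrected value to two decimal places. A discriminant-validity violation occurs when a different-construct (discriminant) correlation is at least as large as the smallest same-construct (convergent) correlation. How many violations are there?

3

Disattenuated r (r / √(r_scale · r_new)):
  Scale D (disc): 0.74 / √(0.68·0.89) = 0.95
  Scale B (conv): 0.71 / √(0.89·0.89) = 0.80
  Scale F (disc): 0.74 / √(0.83·0.89) = 0.86
  Scale C (disc): 0.59 / √(0.73·0.89) = 0.73
  Scale E (disc): 0.66 / √(0.70·0.89) = 0.84
  Scale A (conv): 0.81 / √(0.92·0.89) = 0.90
Smallest convergent = 0.80. Discriminant values: 0.95, 0.86, 0.73, 0.84; count ≥ 0.80 → 3.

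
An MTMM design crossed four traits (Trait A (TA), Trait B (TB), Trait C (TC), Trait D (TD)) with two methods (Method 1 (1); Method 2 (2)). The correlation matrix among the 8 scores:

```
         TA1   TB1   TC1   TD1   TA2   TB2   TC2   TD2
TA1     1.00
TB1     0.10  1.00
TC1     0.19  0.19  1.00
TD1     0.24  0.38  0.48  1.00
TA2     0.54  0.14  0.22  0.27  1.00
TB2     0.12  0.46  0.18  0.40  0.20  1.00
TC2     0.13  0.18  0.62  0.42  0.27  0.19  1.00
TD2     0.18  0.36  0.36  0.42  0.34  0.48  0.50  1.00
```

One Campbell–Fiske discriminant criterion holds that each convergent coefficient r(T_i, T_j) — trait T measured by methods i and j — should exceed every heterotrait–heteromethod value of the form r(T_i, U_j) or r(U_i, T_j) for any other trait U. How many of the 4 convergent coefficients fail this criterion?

1

Each convergent coefficient versus the relevant comparison correlations:
TA (methods 1·2): 0.54 vs {0.12, 0.14, 0.13, 0.22, 0.18, 0.27} → pass.
TB (methods 1·2): 0.46 vs {0.14, 0.12, 0.18, 0.18, 0.36, 0.40} → pass.
TC (methods 1·2): 0.62 vs {0.22, 0.13, 0.18, 0.18, 0.36, 0.42} → pass.
TD (methods 1·2): 0.42 vs {0.27, 0.18, 0.40, 0.36, 0.42, 0.36} → fail.
1 of 4 fail.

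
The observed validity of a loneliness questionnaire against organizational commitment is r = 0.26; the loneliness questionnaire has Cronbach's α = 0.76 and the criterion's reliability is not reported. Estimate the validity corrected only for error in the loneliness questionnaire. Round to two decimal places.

0.30

Single correction: r_c = r_obs / √r_xx = 0.26 / √0.76 = 0.26 / 0.8718 ≈ 0.30.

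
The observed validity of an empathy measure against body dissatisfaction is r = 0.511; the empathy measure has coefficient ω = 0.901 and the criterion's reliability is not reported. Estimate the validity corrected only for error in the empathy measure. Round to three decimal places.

0.538

Single correction: r_c = r_obs / √r_xx = 0.511 / √0.901 = 0.511 / 0.9492 ≈ 0.538.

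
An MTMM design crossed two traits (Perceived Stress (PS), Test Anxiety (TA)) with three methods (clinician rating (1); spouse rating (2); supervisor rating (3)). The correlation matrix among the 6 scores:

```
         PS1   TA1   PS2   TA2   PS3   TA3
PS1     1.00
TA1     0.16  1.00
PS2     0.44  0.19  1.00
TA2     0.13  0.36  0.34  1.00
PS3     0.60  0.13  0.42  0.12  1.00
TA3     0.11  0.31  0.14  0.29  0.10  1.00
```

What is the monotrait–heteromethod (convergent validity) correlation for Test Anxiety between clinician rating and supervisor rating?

0.31

Same trait (TA), different methods: r(TA1, TA3) = 0.31.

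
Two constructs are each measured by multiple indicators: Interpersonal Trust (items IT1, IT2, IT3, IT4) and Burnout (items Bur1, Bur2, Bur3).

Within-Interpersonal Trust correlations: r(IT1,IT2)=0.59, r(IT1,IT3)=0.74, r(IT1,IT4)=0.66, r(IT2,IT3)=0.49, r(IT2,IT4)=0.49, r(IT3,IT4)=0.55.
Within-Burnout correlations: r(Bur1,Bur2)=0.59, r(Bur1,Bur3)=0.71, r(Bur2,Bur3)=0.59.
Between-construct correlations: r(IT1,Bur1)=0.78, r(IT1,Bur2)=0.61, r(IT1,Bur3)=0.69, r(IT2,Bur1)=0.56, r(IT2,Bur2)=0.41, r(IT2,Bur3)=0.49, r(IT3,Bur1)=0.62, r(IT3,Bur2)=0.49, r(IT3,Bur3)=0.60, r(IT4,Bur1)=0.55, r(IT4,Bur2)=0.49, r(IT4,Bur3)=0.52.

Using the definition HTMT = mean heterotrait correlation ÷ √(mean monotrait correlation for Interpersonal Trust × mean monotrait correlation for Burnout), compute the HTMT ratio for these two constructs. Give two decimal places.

0.93

Between-construct mean = 6.81/12 = 0.5675.
Mean within-IT = 3.52/6 = 0.5867; mean within-Bur = 1.89/3 = 0.6300.
Geometric mean = √(0.5867 × 0.6300) = 0.6080.
HTMT = 0.5675 / 0.6080 = 0.93.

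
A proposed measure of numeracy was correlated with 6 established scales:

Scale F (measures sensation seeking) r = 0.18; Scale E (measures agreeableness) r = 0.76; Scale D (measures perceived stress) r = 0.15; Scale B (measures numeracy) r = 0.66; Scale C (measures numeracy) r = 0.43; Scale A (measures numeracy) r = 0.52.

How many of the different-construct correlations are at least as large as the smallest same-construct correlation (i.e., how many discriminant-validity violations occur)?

1

Convergent (same construct = numeracy): Scale B, Scale C, Scale A.
Smallest convergent = 0.43. Discriminant values: 0.18, 0.76, 0.15; count ≥ 0.43 → 1.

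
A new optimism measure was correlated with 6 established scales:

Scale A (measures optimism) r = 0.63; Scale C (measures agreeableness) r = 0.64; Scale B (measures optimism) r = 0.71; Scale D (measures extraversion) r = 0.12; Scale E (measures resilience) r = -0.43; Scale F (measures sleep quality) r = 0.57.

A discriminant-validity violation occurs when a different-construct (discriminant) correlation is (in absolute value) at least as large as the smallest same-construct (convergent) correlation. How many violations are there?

Convergent (same construct = optimism): Scale A, Scale B.
Smallest convergent = 0.63. Discriminant |r|: 0.64, 0.12, 0.43, 0.57; count ≥ 0.63 → 1.

1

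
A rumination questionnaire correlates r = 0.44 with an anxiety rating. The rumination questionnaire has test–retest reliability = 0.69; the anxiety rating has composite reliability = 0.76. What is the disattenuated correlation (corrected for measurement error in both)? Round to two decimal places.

0.61

r_true = r_obs / √(r_xx · r_yy) = 0.44 / √(0.69 × 0.76) = 0.44 / √0.5244 = 0.44 / 0.7242 ≈ 0.61.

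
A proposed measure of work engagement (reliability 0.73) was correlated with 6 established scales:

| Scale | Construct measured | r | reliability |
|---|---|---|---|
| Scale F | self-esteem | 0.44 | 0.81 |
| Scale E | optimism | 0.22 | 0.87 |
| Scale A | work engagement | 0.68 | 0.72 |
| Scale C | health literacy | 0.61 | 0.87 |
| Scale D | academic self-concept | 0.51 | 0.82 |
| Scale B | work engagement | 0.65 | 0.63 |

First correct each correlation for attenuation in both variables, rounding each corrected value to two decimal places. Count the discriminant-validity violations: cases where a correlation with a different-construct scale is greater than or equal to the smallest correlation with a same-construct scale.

Disattenuated r (r / √(r_scale · r_new)):
  Scale F (disc): 0.44 / √(0.81·0.73) = 0.57
  Scale E (disc): 0.22 / √(0.87·0.73) = 0.28
  Scale A (conv): 0.68 / √(0.72·0.73) = 0.94
  Scale C (disc): 0.61 / √(0.87·0.73) = 0.77
  Scale D (disc): 0.51 / √(0.82·0.73) = 0.66
  Scale B (conv): 0.65 / √(0.63·0.73) = 0.96
Smallest convergent = 0.94. Discriminant values: 0.57, 0.28, 0.77, 0.66; count ≥ 0.94 → 0.

0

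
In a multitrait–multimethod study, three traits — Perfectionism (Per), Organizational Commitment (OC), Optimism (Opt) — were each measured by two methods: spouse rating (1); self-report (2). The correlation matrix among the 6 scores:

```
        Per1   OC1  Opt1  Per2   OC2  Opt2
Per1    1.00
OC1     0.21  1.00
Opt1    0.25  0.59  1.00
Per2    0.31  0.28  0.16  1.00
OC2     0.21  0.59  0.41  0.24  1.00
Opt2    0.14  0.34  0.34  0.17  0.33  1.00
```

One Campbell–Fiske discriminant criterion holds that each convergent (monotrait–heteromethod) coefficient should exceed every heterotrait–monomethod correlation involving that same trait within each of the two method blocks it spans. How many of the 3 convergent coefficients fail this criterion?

Each convergent coefficient versus the relevant comparison correlations:
Per (methods 1·2): 0.31 vs {0.21, 0.24, 0.25, 0.17} → pass.
OC (methods 1·2): 0.59 vs {0.21, 0.24, 0.59, 0.33} → fail.
Opt (methods 1·2): 0.34 vs {0.25, 0.17, 0.59, 0.33} → fail.
2 of 3 fail.

2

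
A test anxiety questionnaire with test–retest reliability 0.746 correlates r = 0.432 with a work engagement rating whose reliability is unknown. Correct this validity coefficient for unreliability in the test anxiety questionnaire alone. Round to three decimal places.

Single correction: r_c = r_obs / √r_xx = 0.432 / √0.746 = 0.432 / 0.8637 ≈ 0.500.

0.500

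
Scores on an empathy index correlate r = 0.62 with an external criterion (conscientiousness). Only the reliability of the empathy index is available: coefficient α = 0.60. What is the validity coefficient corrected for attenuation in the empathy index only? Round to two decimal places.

Single correction: r_c = r_obs / √r_xx = 0.62 / √0.60 = 0.62 / 0.7746 ≈ 0.80.

0.80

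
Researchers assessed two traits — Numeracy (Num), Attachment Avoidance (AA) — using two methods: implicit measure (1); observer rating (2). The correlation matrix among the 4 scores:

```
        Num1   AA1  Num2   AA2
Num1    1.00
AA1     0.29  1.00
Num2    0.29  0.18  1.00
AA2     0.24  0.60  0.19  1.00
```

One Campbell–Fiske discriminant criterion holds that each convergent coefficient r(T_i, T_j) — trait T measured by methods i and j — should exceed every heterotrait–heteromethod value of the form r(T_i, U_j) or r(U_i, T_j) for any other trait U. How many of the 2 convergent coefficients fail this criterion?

Each convergent coefficient versus the relevant comparison correlations:
Num (methods 1·2): 0.29 vs {0.24, 0.18} → pass.
AA (methods 1·2): 0.60 vs {0.18, 0.24} → pass.
0 of 2 fail.

0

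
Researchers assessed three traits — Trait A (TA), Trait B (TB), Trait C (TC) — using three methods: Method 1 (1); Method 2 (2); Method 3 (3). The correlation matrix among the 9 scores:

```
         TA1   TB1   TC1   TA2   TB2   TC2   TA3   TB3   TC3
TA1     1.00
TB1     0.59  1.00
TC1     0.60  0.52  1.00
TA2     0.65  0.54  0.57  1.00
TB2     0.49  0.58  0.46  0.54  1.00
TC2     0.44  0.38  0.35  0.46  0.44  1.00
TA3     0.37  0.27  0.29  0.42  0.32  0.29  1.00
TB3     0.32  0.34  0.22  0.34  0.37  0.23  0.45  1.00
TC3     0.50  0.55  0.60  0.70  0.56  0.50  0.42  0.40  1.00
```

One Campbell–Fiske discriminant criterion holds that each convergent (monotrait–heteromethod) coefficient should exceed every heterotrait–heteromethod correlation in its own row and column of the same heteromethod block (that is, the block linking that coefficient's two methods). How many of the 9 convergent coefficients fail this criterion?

Convergent coefficients and their comparison sets:
TA (methods 1·2): 0.65 vs {0.49, 0.54, 0.44, 0.57} → pass.
TA (methods 1·3): 0.37 vs {0.32, 0.27, 0.50, 0.29} → fail.
TA (methods 2·3): 0.42 vs {0.34, 0.32, 0.70, 0.29} → fail.
TB (methods 1·2): 0.58 vs {0.54, 0.49, 0.38, 0.46} → pass.
TB (methods 1·3): 0.34 vs {0.27, 0.32, 0.55, 0.22} → fail.
TB (methods 2·3): 0.37 vs {0.32, 0.34, 0.56, 0.23} → fail.
TC (methods 1·2): 0.35 vs {0.57, 0.44, 0.46, 0.38} → fail.
TC (methods 1·3): 0.60 vs {0.29, 0.50, 0.22, 0.55} → pass.
TC (methods 2·3): 0.50 vs {0.29, 0.70, 0.23, 0.56} → fail.
6 of 9 fail.

6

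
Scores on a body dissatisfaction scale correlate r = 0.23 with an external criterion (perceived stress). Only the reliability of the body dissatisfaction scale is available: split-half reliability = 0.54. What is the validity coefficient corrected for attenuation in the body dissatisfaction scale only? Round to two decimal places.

0.31

Single correction: r_c = r_obs / √r_xx = 0.23 / √0.54 = 0.23 / 0.7348 ≈ 0.31.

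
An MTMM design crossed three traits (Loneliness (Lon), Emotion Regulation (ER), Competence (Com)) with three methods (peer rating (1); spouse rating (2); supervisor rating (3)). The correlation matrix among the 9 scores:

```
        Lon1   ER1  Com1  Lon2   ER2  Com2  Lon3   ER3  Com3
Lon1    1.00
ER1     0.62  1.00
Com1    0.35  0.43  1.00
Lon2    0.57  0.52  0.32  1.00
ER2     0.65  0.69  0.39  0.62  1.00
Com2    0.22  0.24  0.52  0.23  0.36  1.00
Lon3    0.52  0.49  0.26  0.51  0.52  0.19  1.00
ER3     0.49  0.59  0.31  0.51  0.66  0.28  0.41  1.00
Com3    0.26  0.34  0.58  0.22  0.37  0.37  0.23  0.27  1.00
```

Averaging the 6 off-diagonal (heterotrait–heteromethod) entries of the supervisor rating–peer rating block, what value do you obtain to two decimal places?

HTHM values (method 3 × method 1): 0.49, 0.26, 0.49, 0.31, 0.26, 0.34; mean = 2.15/6 = 0.36.

0.36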